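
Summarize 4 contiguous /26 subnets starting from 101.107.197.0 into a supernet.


Original prefix: /26
Number of subnets: 4 = 2^2
New prefix = 26 - 2 = 24
Supernet: 101.107.197.0/24


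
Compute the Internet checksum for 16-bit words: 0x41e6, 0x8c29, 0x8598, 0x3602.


Sum all words (with carry folding):
+ 0x41e6 = 0x41e6
+ 0x8c29 = 0xce0f
+ 0x8598 = 0x53a8
+ 0x3602 = 0x89aa
One's complement: ~0x89aa
Checksum = 0x7655


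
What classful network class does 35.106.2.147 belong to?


First octet: 35
Binary: 00100011
0xxxxxxx -> Class A (1-126)
Class A, default mask 255.0.0.0 (/8)


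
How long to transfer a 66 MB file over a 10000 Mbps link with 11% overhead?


Effective throughput = 10000 * (1 - 11/100) = 8900 Mbps
File size in Mb = 66 * 8 = 528 Mb
Time = 528 / 8900
Time = 0.0593 seconds


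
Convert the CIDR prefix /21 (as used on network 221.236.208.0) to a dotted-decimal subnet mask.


/21 means 21 network bits, 11 host bits
Binary: 11111111111111111111100000000000
Mask: 255.255.248.0


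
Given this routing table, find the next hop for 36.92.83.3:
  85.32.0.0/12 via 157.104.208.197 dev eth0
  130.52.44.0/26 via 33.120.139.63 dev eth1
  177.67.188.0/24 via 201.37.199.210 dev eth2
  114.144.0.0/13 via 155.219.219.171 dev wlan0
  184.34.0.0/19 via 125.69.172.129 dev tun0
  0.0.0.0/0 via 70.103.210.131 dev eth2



Longest prefix match for 36.92.83.3:
  /12 85.32.0.0: no
  /26 130.52.44.0: no
  /24 177.67.188.0: no
  /13 114.144.0.0: no
  /19 184.34.0.0: no
  /0 0.0.0.0: MATCH
Selected: next-hop 70.103.210.131 via eth2 (matched /0)


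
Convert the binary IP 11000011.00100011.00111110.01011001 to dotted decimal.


11000011 = 195
00100011 = 35
00111110 = 62
01011001 = 89
IP: 195.35.62.89


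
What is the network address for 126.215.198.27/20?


IP:   01111110.11010111.11000110.00011011
Mask: 11111111.11111111.11110000.00000000
AND operation:
Net:  01111110.11010111.11000000.00000000
Network: 126.215.192.0/20


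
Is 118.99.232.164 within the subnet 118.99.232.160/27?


Subnet network: 118.99.232.160
Test IP AND mask: 118.99.232.160
Yes, 118.99.232.164 is in 118.99.232.160/27


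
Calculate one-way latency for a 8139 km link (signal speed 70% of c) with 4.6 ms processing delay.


Speed = 0.7 * 3e5 km/s = 210000 km/s
Propagation delay = 8139 / 210000 = 0.0388 s = 38.7571 ms
Processing delay = 4.6 ms
Total one-way latency = 43.3571 ms


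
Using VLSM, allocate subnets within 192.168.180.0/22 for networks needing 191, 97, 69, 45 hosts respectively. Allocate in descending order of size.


191 hosts -> /24 (254 usable): 192.168.180.0/24
97 hosts -> /25 (126 usable): 192.168.181.0/25
69 hosts -> /25 (126 usable): 192.168.181.128/25
45 hosts -> /26 (62 usable): 192.168.182.0/26
Allocation: 192.168.180.0/24 (191 hosts, 254 usable); 192.168.181.0/25 (97 hosts, 126 usable); 192.168.181.128/25 (69 hosts, 126 usable); 192.168.182.0/26 (45 hosts, 62 usable)


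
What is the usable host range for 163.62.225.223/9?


Network: 163.0.0.0
Broadcast: 163.127.255.255
First usable = network + 1
Last usable = broadcast - 1
Range: 163.0.0.1 to 163.127.255.254


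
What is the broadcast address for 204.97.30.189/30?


Network: 204.97.30.188/30
Host bits = 2
Set all host bits to 1:
Broadcast: 204.97.30.191


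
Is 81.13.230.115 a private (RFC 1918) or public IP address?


RFC 1918 private ranges:
  10.0.0.0/8 (10.0.0.0 - 10.255.255.255)
  172.16.0.0/12 (172.16.0.0 - 172.31.255.255)
  192.168.0.0/16 (192.168.0.0 - 192.168.255.255)
Public (not in any RFC 1918 range)


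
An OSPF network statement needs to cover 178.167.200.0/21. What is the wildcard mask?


Subnet mask: 255.255.248.0
Wildcard = 255.255.255.255 - subnet mask
255 - 255 = 0
255 - 255 = 0
255 - 248 = 7
255 - 0 = 255
Wildcard: 0.0.7.255


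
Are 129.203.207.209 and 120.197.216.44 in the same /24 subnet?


Mask: 255.255.255.0
129.203.207.209 AND mask = 129.203.207.0
120.197.216.44 AND mask = 120.197.216.0
No, different subnets (129.203.207.0 vs 120.197.216.0)


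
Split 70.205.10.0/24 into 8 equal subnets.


New prefix = 24 + 3 = 27
Each subnet has 32 addresses
  70.205.10.0/27
  70.205.10.32/27
  70.205.10.64/27
  70.205.10.96/27
  70.205.10.128/27
  70.205.10.160/27
  70.205.10.192/27
  70.205.10.224/27
Subnets: 70.205.10.0/27, 70.205.10.32/27, 70.205.10.64/27, 70.205.10.96/27, 70.205.10.128/27, 70.205.10.160/27, 70.205.10.192/27, 70.205.10.224/27


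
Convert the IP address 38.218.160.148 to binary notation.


38 = 00100110
218 = 11011010
160 = 10100000
148 = 10010100
Binary: 00100110.11011010.10100000.10010100


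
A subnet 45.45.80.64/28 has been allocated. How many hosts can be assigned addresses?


Host bits = 32 - 28 = 4
Total addresses = 2^4 = 16
Usable = total - 2 (network and broadcast)
Usable hosts: 14


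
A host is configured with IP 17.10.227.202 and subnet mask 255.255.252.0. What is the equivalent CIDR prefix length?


Binary: 11111111.11111111.11111100.00000000
Count leading 1s
Prefix: /22


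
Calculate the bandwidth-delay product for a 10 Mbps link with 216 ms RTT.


BDP = bandwidth * RTT
= 10 Mbps * 216 ms
= 10 * 1e6 * 216 / 1000 bits
= 2160000 bits
= 270000 bytes
= 263.6719 KB
BDP = 2160000 bits (270000 bytes)


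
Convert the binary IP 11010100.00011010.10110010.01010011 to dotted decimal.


11010100 = 212
00011010 = 26
10110010 = 178
01010011 = 83
IP: 212.26.178.83


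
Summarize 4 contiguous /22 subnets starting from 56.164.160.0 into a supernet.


Original prefix: /22
Number of subnets: 4 = 2^2
New prefix = 22 - 2 = 20
Supernet: 56.164.160.0/20


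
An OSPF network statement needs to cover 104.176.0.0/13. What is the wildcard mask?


Subnet mask: 255.248.0.0
Wildcard = 255.255.255.255 - subnet mask
255 - 255 = 0
255 - 248 = 7
255 - 0 = 255
255 - 0 = 255
Wildcard: 0.7.255.255


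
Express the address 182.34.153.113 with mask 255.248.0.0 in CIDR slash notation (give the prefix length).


Binary: 11111111.11111000.00000000.00000000
Count leading 1s
Prefix: /13


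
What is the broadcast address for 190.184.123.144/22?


Network: 190.184.120.0/22
Host bits = 10
Set all host bits to 1:
Broadcast: 190.184.123.255


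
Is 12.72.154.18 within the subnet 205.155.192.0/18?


Subnet network: 205.155.192.0
Test IP AND mask: 12.72.128.0
No, 12.72.154.18 is not in 205.155.192.0/18


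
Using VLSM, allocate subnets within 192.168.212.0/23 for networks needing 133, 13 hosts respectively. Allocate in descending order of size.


133 hosts -> /24 (254 usable): 192.168.212.0/24
13 hosts -> /28 (14 usable): 192.168.213.0/28
Allocation: 192.168.212.0/24 (133 hosts, 254 usable); 192.168.213.0/28 (13 hosts, 14 usable)


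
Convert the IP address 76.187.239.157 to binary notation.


76 = 01001100
187 = 10111011
239 = 11101111
157 = 10011101
Binary: 01001100.10111011.11101111.10011101


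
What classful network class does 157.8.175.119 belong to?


First octet: 157
Binary: 10011101
10xxxxxx -> Class B (128-191)
Class B, default mask 255.255.0.0 (/16)


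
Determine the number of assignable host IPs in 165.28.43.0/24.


Host bits = 32 - 24 = 8
Total addresses = 2^8 = 256
Usable = total - 2 (network and broadcast)
Usable hosts: 254


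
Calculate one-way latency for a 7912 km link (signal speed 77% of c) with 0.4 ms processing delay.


Speed = 0.77 * 3e5 km/s = 231000 km/s
Propagation delay = 7912 / 231000 = 0.0343 s = 34.2511 ms
Processing delay = 0.4 ms
Total one-way latency = 34.6511 ms


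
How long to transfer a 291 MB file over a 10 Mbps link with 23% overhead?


Effective throughput = 10 * (1 - 23/100) = 7.7 Mbps
File size in Mb = 291 * 8 = 2328 Mb
Time = 2328 / 7.7
Time = 302.3377 seconds


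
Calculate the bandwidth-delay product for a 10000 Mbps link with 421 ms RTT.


BDP = bandwidth * RTT
= 10000 Mbps * 421 ms
= 10000 * 1e6 * 421 / 1000 bits
= 4210000000 bits
= 526250000 bytes
= 513916.0156 KB
BDP = 4210000000 bits (526250000 bytes)


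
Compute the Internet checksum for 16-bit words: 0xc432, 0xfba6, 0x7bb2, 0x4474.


Sum all words (with carry folding):
+ 0xc432 = 0xc432
+ 0xfba6 = 0xbfd9
+ 0x7bb2 = 0x3b8c
+ 0x4474 = 0x8000
One's complement: ~0x8000
Checksum = 0x7fff


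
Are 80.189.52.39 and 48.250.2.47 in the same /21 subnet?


Mask: 255.255.248.0
80.189.52.39 AND mask = 80.189.48.0
48.250.2.47 AND mask = 48.250.0.0
No, different subnets (80.189.48.0 vs 48.250.0.0)


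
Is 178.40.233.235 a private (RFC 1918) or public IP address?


RFC 1918 private ranges:
  10.0.0.0/8 (10.0.0.0 - 10.255.255.255)
  172.16.0.0/12 (172.16.0.0 - 172.31.255.255)
  192.168.0.0/16 (192.168.0.0 - 192.168.255.255)
Public (not in any RFC 1918 range)


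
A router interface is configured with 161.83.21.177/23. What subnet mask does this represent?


/23 means 23 network bits, 9 host bits
Binary: 11111111111111111111111000000000
Mask: 255.255.254.0


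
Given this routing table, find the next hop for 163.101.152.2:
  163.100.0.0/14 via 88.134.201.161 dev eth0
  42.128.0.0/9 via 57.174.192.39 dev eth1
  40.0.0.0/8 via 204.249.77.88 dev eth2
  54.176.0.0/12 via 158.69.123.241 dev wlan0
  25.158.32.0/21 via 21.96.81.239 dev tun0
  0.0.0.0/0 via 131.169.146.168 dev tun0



Longest prefix match for 163.101.152.2:
  /14 163.100.0.0: MATCH
  /9 42.128.0.0: no
  /8 40.0.0.0: no
  /12 54.176.0.0: no
  /21 25.158.32.0: no
  /0 0.0.0.0: MATCH
Selected: next-hop 88.134.201.161 via eth0 (matched /14)


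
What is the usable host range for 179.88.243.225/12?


Network: 179.80.0.0
Broadcast: 179.95.255.255
First usable = network + 1
Last usable = broadcast - 1
Range: 179.80.0.1 to 179.95.255.254


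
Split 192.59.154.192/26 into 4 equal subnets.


New prefix = 26 + 2 = 28
Each subnet has 16 addresses
  192.59.154.192/28
  192.59.154.208/28
  192.59.154.224/28
  192.59.154.240/28
Subnets: 192.59.154.192/28, 192.59.154.208/28, 192.59.154.224/28, 192.59.154.240/28


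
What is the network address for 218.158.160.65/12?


IP:   11011010.10011110.10100000.01000001
Mask: 11111111.11110000.00000000.00000000
AND operation:
Net:  11011010.10010000.00000000.00000000
Network: 218.144.0.0/12


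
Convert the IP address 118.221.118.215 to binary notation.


118 = 01110110
221 = 11011101
118 = 01110110
215 = 11010111
Binary: 01110110.11011101.01110110.11010111


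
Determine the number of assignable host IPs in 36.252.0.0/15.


Host bits = 32 - 15 = 17
Total addresses = 2^17 = 131072
Usable = total - 2 (network and broadcast)
Usable hosts: 131070


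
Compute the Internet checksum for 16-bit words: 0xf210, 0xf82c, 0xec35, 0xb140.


Sum all words (with carry folding):
+ 0xf210 = 0xf210
+ 0xf82c = 0xea3d
+ 0xec35 = 0xd673
+ 0xb140 = 0x87b4
One's complement: ~0x87b4
Checksum = 0x784b


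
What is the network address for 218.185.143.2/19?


IP:   11011010.10111001.10001111.00000010
Mask: 11111111.11111111.11100000.00000000
AND operation:
Net:  11011010.10111001.10000000.00000000
Network: 218.185.128.0/19


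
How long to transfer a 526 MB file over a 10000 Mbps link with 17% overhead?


Effective throughput = 10000 * (1 - 17/100) = 8300 Mbps
File size in Mb = 526 * 8 = 4208 Mb
Time = 4208 / 8300
Time = 0.507 seconds


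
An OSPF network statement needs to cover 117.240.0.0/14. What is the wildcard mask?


Subnet mask: 255.252.0.0
Wildcard = 255.255.255.255 - subnet mask
255 - 255 = 0
255 - 252 = 3
255 - 0 = 255
255 - 0 = 255
Wildcard: 0.3.255.255


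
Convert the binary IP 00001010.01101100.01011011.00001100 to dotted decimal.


00001010 = 10
01101100 = 108
01011011 = 91
00001100 = 12
IP: 10.108.91.12


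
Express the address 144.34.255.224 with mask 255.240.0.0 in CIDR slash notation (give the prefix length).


Binary: 11111111.11110000.00000000.00000000
Count leading 1s
Prefix: /12


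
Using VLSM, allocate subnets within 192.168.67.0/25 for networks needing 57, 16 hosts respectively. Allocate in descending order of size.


57 hosts -> /26 (62 usable): 192.168.67.0/26
16 hosts -> /27 (30 usable): 192.168.67.64/27
Allocation: 192.168.67.0/26 (57 hosts, 62 usable); 192.168.67.64/27 (16 hosts, 30 usable)


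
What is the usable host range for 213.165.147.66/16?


Network: 213.165.0.0
Broadcast: 213.165.255.255
First usable = network + 1
Last usable = broadcast - 1
Range: 213.165.0.1 to 213.165.255.254


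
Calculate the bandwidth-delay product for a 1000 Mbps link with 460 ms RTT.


BDP = bandwidth * RTT
= 1000 Mbps * 460 ms
= 1000 * 1e6 * 460 / 1000 bits
= 460000000 bits
= 57500000 bytes
= 56152.3438 KB
BDP = 460000000 bits (57500000 bytes)


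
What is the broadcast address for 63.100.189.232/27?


Network: 63.100.189.224/27
Host bits = 5
Set all host bits to 1:
Broadcast: 63.100.189.255


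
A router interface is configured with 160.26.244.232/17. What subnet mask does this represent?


/17 means 17 network bits, 15 host bits
Binary: 11111111111111111000000000000000
Mask: 255.255.128.0


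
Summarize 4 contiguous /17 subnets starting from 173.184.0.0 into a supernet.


Original prefix: /17
Number of subnets: 4 = 2^2
New prefix = 17 - 2 = 15
Supernet: 173.184.0.0/15


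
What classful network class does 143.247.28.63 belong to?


First octet: 143
Binary: 10001111
10xxxxxx -> Class B (128-191)
Class B, default mask 255.255.0.0 (/16)


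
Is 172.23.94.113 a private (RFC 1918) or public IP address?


RFC 1918 private ranges:
  10.0.0.0/8 (10.0.0.0 - 10.255.255.255)
  172.16.0.0/12 (172.16.0.0 - 172.31.255.255)
  192.168.0.0/16 (192.168.0.0 - 192.168.255.255)
Private (in 172.16.0.0/12)


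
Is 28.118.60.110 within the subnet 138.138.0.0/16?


Subnet network: 138.138.0.0
Test IP AND mask: 28.118.0.0
No, 28.118.60.110 is not in 138.138.0.0/16


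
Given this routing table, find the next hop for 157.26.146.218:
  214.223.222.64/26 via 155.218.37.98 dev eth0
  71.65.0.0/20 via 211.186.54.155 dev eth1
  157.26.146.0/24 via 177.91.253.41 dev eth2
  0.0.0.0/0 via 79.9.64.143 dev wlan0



Longest prefix match for 157.26.146.218:
  /26 214.223.222.64: no
  /20 71.65.0.0: no
  /24 157.26.146.0: MATCH
  /0 0.0.0.0: MATCH
Selected: next-hop 177.91.253.41 via eth2 (matched /24)


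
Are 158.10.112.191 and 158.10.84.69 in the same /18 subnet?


Mask: 255.255.192.0
158.10.112.191 AND mask = 158.10.64.0
158.10.84.69 AND mask = 158.10.64.0
Yes, same subnet (158.10.64.0)


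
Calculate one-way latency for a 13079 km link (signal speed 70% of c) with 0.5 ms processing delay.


Speed = 0.7 * 3e5 km/s = 210000 km/s
Propagation delay = 13079 / 210000 = 0.0623 s = 62.281 ms
Processing delay = 0.5 ms
Total one-way latency = 62.781 ms


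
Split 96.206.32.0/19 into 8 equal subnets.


New prefix = 19 + 3 = 22
Each subnet has 1024 addresses
  96.206.32.0/22
  96.206.36.0/22
  96.206.40.0/22
  96.206.44.0/22
  96.206.48.0/22
  96.206.52.0/22
  96.206.56.0/22
  96.206.60.0/22
Subnets: 96.206.32.0/22, 96.206.36.0/22, 96.206.40.0/22, 96.206.44.0/22, 96.206.48.0/22, 96.206.52.0/22, 96.206.56.0/22, 96.206.60.0/22


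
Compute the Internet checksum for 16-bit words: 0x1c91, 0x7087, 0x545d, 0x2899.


Sum all words (with carry folding):
+ 0x1c91 = 0x1c91
+ 0x7087 = 0x8d18
+ 0x545d = 0xe175
+ 0x2899 = 0x0a0f
One's complement: ~0x0a0f
Checksum = 0xf5f0


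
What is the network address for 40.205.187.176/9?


IP:   00101000.11001101.10111011.10110000
Mask: 11111111.10000000.00000000.00000000
AND operation:
Net:  00101000.10000000.00000000.00000000
Network: 40.128.0.0/9


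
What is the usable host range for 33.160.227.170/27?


Network: 33.160.227.160
Broadcast: 33.160.227.191
First usable = network + 1
Last usable = broadcast - 1
Range: 33.160.227.161 to 33.160.227.190


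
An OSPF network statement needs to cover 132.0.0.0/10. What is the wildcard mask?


Subnet mask: 255.192.0.0
Wildcard = 255.255.255.255 - subnet mask
255 - 255 = 0
255 - 192 = 63
255 - 0 = 255
255 - 0 = 255
Wildcard: 0.63.255.255


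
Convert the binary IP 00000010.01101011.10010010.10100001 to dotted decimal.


00000010 = 2
01101011 = 107
10010010 = 146
10100001 = 161
IP: 2.107.146.161


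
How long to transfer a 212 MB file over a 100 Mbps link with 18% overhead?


Effective throughput = 100 * (1 - 18/100) = 82 Mbps
File size in Mb = 212 * 8 = 1696 Mb
Time = 1696 / 82
Time = 20.6829 seconds


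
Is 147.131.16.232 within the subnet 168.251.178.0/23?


Subnet network: 168.251.178.0
Test IP AND mask: 147.131.16.0
No, 147.131.16.232 is not in 168.251.178.0/23


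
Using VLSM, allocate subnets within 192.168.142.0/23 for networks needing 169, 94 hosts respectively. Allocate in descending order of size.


169 hosts -> /24 (254 usable): 192.168.142.0/24
94 hosts -> /25 (126 usable): 192.168.143.0/25
Allocation: 192.168.142.0/24 (169 hosts, 254 usable); 192.168.143.0/25 (94 hosts, 126 usable)


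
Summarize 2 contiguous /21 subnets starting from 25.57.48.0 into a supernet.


Original prefix: /21
Number of subnets: 2 = 2^1
New prefix = 21 - 1 = 20
Supernet: 25.57.48.0/20


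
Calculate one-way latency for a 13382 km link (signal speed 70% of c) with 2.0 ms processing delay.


Speed = 0.7 * 3e5 km/s = 210000 km/s
Propagation delay = 13382 / 210000 = 0.0637 s = 63.7238 ms
Processing delay = 2.0 ms
Total one-way latency = 65.7238 ms


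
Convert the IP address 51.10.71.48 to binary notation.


51 = 00110011
10 = 00001010
71 = 01000111
48 = 00110000
Binary: 00110011.00001010.01000111.00110000


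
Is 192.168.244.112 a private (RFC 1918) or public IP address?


RFC 1918 private ranges:
  10.0.0.0/8 (10.0.0.0 - 10.255.255.255)
  172.16.0.0/12 (172.16.0.0 - 172.31.255.255)
  192.168.0.0/16 (192.168.0.0 - 192.168.255.255)
Private (in 192.168.0.0/16)


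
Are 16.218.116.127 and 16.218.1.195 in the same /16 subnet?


Mask: 255.255.0.0
16.218.116.127 AND mask = 16.218.0.0
16.218.1.195 AND mask = 16.218.0.0
Yes, same subnet (16.218.0.0)


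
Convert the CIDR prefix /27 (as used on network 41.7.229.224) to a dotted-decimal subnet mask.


/27 means 27 network bits, 5 host bits
Binary: 11111111111111111111111111100000
Mask: 255.255.255.224


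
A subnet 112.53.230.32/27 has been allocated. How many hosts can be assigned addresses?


Host bits = 32 - 27 = 5
Total addresses = 2^5 = 32
Usable = total - 2 (network and broadcast)
Usable hosts: 30


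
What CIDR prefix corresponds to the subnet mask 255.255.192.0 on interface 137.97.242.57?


Binary: 11111111.11111111.11000000.00000000
Count leading 1s
Prefix: /18


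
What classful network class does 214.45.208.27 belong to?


First octet: 214
Binary: 11010110
110xxxxx -> Class C (192-223)
Class C, default mask 255.255.255.0 (/24)


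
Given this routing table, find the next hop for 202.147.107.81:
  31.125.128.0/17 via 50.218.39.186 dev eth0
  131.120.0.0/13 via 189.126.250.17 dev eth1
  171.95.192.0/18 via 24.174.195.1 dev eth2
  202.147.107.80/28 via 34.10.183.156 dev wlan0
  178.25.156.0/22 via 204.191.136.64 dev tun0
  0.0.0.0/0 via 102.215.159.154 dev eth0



Longest prefix match for 202.147.107.81:
  /17 31.125.128.0: no
  /13 131.120.0.0: no
  /18 171.95.192.0: no
  /28 202.147.107.80: MATCH
  /22 178.25.156.0: no
  /0 0.0.0.0: MATCH
Selected: next-hop 34.10.183.156 via wlan0 (matched /28)


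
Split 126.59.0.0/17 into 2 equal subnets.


New prefix = 17 + 1 = 18
Each subnet has 16384 addresses
  126.59.0.0/18
  126.59.64.0/18
Subnets: 126.59.0.0/18, 126.59.64.0/18


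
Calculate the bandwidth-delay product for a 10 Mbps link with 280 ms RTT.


BDP = bandwidth * RTT
= 10 Mbps * 280 ms
= 10 * 1e6 * 280 / 1000 bits
= 2800000 bits
= 350000 bytes
= 341.7969 KB
BDP = 2800000 bits (350000 bytes)


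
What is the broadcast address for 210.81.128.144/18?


Network: 210.81.128.0/18
Host bits = 14
Set all host bits to 1:
Broadcast: 210.81.191.255


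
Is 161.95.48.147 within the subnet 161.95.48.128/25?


Subnet network: 161.95.48.128
Test IP AND mask: 161.95.48.128
Yes, 161.95.48.147 is in 161.95.48.128/25


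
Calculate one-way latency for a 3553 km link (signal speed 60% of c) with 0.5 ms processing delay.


Speed = 0.6 * 3e5 km/s = 180000 km/s
Propagation delay = 3553 / 180000 = 0.0197 s = 19.7389 ms
Processing delay = 0.5 ms
Total one-way latency = 20.2389 ms


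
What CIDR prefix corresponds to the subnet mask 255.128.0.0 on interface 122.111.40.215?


Binary: 11111111.10000000.00000000.00000000
Count leading 1s
Prefix: /9


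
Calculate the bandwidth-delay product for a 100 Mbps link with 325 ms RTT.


BDP = bandwidth * RTT
= 100 Mbps * 325 ms
= 100 * 1e6 * 325 / 1000 bits
= 32500000 bits
= 4062500 bytes
= 3967.2852 KB
BDP = 32500000 bits (4062500 bytes)


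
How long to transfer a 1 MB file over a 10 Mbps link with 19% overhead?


Effective throughput = 10 * (1 - 19/100) = 8.1 Mbps
File size in Mb = 1 * 8 = 8 Mb
Time = 8 / 8.1
Time = 0.9877 seconds


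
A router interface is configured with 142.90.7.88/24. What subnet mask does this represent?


/24 means 24 network bits, 8 host bits
Binary: 11111111111111111111111100000000
Mask: 255.255.255.0


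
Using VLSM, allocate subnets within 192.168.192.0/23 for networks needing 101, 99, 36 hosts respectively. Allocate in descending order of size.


101 hosts -> /25 (126 usable): 192.168.192.0/25
99 hosts -> /25 (126 usable): 192.168.192.128/25
36 hosts -> /26 (62 usable): 192.168.193.0/26
Allocation: 192.168.192.0/25 (101 hosts, 126 usable); 192.168.192.128/25 (99 hosts, 126 usable); 192.168.193.0/26 (36 hosts, 62 usable)


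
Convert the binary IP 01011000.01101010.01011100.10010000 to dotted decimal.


01011000 = 88
01101010 = 106
01011100 = 92
10010000 = 144
IP: 88.106.92.144


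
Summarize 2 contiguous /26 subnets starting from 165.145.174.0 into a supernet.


Original prefix: /26
Number of subnets: 2 = 2^1
New prefix = 26 - 1 = 25
Supernet: 165.145.174.0/25


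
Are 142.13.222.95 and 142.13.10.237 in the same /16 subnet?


Mask: 255.255.0.0
142.13.222.95 AND mask = 142.13.0.0
142.13.10.237 AND mask = 142.13.0.0
Yes, same subnet (142.13.0.0)


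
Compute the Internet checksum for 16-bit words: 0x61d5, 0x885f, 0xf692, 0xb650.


Sum all words (with carry folding):
+ 0x61d5 = 0x61d5
+ 0x885f = 0xea34
+ 0xf692 = 0xe0c7
+ 0xb650 = 0x9718
One's complement: ~0x9718
Checksum = 0x68e7


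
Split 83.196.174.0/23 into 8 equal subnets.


New prefix = 23 + 3 = 26
Each subnet has 64 addresses
  83.196.174.0/26
  83.196.174.64/26
  83.196.174.128/26
  83.196.174.192/26
  83.196.175.0/26
  83.196.175.64/26
  83.196.175.128/26
  83.196.175.192/26
Subnets: 83.196.174.0/26, 83.196.174.64/26, 83.196.174.128/26, 83.196.174.192/26, 83.196.175.0/26, 83.196.175.64/26, 83.196.175.128/26, 83.196.175.192/26


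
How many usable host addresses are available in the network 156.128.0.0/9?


Host bits = 32 - 9 = 23
Total addresses = 2^23 = 8388608
Usable = total - 2 (network and broadcast)
Usable hosts: 8388606


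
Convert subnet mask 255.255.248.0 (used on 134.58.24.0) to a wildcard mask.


Subnet mask: 255.255.248.0
Wildcard = 255.255.255.255 - subnet mask
255 - 255 = 0
255 - 255 = 0
255 - 248 = 7
255 - 0 = 255
Wildcard: 0.0.7.255


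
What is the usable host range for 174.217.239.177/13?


Network: 174.216.0.0
Broadcast: 174.223.255.255
First usable = network + 1
Last usable = broadcast - 1
Range: 174.216.0.1 to 174.223.255.254


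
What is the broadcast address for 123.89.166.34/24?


Network: 123.89.166.0/24
Host bits = 8
Set all host bits to 1:
Broadcast: 123.89.166.255


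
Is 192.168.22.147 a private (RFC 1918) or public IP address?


RFC 1918 private ranges:
  10.0.0.0/8 (10.0.0.0 - 10.255.255.255)
  172.16.0.0/12 (172.16.0.0 - 172.31.255.255)
  192.168.0.0/16 (192.168.0.0 - 192.168.255.255)
Private (in 192.168.0.0/16)


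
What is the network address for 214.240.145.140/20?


IP:   11010110.11110000.10010001.10001100
Mask: 11111111.11111111.11110000.00000000
AND operation:
Net:  11010110.11110000.10010000.00000000
Network: 214.240.144.0/20


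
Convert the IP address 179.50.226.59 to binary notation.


179 = 10110011
50 = 00110010
226 = 11100010
59 = 00111011
Binary: 10110011.00110010.11100010.00111011


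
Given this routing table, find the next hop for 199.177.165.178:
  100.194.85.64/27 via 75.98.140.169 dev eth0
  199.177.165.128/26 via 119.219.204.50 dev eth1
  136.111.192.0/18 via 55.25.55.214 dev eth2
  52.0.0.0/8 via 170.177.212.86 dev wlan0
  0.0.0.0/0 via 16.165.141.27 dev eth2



Longest prefix match for 199.177.165.178:
  /27 100.194.85.64: no
  /26 199.177.165.128: MATCH
  /18 136.111.192.0: no
  /8 52.0.0.0: no
  /0 0.0.0.0: MATCH
Selected: next-hop 119.219.204.50 via eth1 (matched /26)


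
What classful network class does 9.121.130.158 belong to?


First octet: 9
Binary: 00001001
0xxxxxxx -> Class A (1-126)
Class A, default mask 255.0.0.0 (/8)


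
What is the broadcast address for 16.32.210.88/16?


Network: 16.32.0.0/16
Host bits = 16
Set all host bits to 1:
Broadcast: 16.32.255.255


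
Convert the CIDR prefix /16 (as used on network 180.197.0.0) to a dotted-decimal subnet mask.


/16 means 16 network bits, 16 host bits
Binary: 11111111111111110000000000000000
Mask: 255.255.0.0


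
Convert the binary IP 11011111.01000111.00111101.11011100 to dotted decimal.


11011111 = 223
01000111 = 71
00111101 = 61
11011100 = 220
IP: 223.71.61.220


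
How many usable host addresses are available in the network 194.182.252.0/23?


Host bits = 32 - 23 = 9
Total addresses = 2^9 = 512
Usable = total - 2 (network and broadcast)
Usable hosts: 510


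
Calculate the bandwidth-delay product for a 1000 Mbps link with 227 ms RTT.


BDP = bandwidth * RTT
= 1000 Mbps * 227 ms
= 1000 * 1e6 * 227 / 1000 bits
= 227000000 bits
= 28375000 bytes
= 27709.9609 KB
BDP = 227000000 bits (28375000 bytes)


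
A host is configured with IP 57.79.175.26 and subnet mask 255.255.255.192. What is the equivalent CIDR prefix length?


Binary: 11111111.11111111.11111111.11000000
Count leading 1s
Prefix: /26


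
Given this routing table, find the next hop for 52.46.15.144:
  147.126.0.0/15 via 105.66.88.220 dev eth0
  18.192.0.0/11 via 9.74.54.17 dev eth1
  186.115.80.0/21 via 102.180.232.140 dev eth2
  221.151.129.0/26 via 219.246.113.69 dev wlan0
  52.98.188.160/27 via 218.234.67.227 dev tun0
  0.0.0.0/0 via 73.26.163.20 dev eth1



Longest prefix match for 52.46.15.144:
  /15 147.126.0.0: no
  /11 18.192.0.0: no
  /21 186.115.80.0: no
  /26 221.151.129.0: no
  /27 52.98.188.160: no
  /0 0.0.0.0: MATCH
Selected: next-hop 73.26.163.20 via eth1 (matched /0)


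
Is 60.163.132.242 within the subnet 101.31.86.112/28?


Subnet network: 101.31.86.112
Test IP AND mask: 60.163.132.240
No, 60.163.132.242 is not in 101.31.86.112/28


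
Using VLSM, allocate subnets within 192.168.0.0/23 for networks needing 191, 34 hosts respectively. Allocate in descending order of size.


191 hosts -> /24 (254 usable): 192.168.0.0/24
34 hosts -> /26 (62 usable): 192.168.1.0/26
Allocation: 192.168.0.0/24 (191 hosts, 254 usable); 192.168.1.0/26 (34 hosts, 62 usable)


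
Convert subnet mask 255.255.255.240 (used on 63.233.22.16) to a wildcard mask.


Subnet mask: 255.255.255.240
Wildcard = 255.255.255.255 - subnet mask
255 - 255 = 0
255 - 255 = 0
255 - 255 = 0
255 - 240 = 15
Wildcard: 0.0.0.15


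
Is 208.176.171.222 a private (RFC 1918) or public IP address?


RFC 1918 private ranges:
  10.0.0.0/8 (10.0.0.0 - 10.255.255.255)
  172.16.0.0/12 (172.16.0.0 - 172.31.255.255)
  192.168.0.0/16 (192.168.0.0 - 192.168.255.255)
Public (not in any RFC 1918 range)


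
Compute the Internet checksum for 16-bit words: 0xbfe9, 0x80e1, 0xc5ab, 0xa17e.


Sum all words (with carry folding):
+ 0xbfe9 = 0xbfe9
+ 0x80e1 = 0x40cb
+ 0xc5ab = 0x0677
+ 0xa17e = 0xa7f5
One's complement: ~0xa7f5
Checksum = 0x580a


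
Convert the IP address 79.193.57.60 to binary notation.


79 = 01001111
193 = 11000001
57 = 00111001
60 = 00111100
Binary: 01001111.11000001.00111001.00111100


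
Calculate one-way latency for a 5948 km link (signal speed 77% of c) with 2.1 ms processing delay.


Speed = 0.77 * 3e5 km/s = 231000 km/s
Propagation delay = 5948 / 231000 = 0.0257 s = 25.7489 ms
Processing delay = 2.1 ms
Total one-way latency = 27.8489 ms


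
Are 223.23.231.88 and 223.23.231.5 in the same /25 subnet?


Mask: 255.255.255.128
223.23.231.88 AND mask = 223.23.231.0
223.23.231.5 AND mask = 223.23.231.0
Yes, same subnet (223.23.231.0)


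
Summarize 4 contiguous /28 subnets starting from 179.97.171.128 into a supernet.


Original prefix: /28
Number of subnets: 4 = 2^2
New prefix = 28 - 2 = 26
Supernet: 179.97.171.128/26


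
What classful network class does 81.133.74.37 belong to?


First octet: 81
Binary: 01010001
0xxxxxxx -> Class A (1-126)
Class A, default mask 255.0.0.0 (/8)


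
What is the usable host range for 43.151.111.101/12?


Network: 43.144.0.0
Broadcast: 43.159.255.255
First usable = network + 1
Last usable = broadcast - 1
Range: 43.144.0.1 to 43.159.255.254


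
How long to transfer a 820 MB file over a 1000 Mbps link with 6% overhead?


Effective throughput = 1000 * (1 - 6/100) = 940 Mbps
File size in Mb = 820 * 8 = 6560 Mb
Time = 6560 / 940
Time = 6.9787 seconds


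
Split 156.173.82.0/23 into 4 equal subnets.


New prefix = 23 + 2 = 25
Each subnet has 128 addresses
  156.173.82.0/25
  156.173.82.128/25
  156.173.83.0/25
  156.173.83.128/25
Subnets: 156.173.82.0/25, 156.173.82.128/25, 156.173.83.0/25, 156.173.83.128/25


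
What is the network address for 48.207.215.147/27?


IP:   00110000.11001111.11010111.10010011
Mask: 11111111.11111111.11111111.11100000
AND operation:
Net:  00110000.11001111.11010111.10000000
Network: 48.207.215.128/27


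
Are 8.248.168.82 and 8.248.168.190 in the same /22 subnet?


Mask: 255.255.252.0
8.248.168.82 AND mask = 8.248.168.0
8.248.168.190 AND mask = 8.248.168.0
Yes, same subnet (8.248.168.0)


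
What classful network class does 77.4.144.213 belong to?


First octet: 77
Binary: 01001101
0xxxxxxx -> Class A (1-126)
Class A, default mask 255.0.0.0 (/8)


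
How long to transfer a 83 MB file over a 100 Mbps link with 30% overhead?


Effective throughput = 100 * (1 - 30/100) = 70 Mbps
File size in Mb = 83 * 8 = 664 Mb
Time = 664 / 70
Time = 9.4857 seconds


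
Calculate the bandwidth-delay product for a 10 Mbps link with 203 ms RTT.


BDP = bandwidth * RTT
= 10 Mbps * 203 ms
= 10 * 1e6 * 203 / 1000 bits
= 2030000 bits
= 253750 bytes
= 247.8027 KB
BDP = 2030000 bits (253750 bytes)


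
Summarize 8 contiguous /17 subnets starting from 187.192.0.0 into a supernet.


Original prefix: /17
Number of subnets: 8 = 2^3
New prefix = 17 - 3 = 14
Supernet: 187.192.0.0/14


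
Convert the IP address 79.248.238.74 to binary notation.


79 = 01001111
248 = 11111000
238 = 11101110
74 = 01001010
Binary: 01001111.11111000.11101110.01001010


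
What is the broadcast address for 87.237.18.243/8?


Network: 87.0.0.0/8
Host bits = 24
Set all host bits to 1:
Broadcast: 87.255.255.255


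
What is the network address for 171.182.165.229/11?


IP:   10101011.10110110.10100101.11100101
Mask: 11111111.11100000.00000000.00000000
AND operation:
Net:  10101011.10100000.00000000.00000000
Network: 171.160.0.0/11


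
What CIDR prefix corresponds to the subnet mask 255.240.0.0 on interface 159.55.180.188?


Binary: 11111111.11110000.00000000.00000000
Count leading 1s
Prefix: /12


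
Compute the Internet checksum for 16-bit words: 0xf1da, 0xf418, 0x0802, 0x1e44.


Sum all words (with carry folding):
+ 0xf1da = 0xf1da
+ 0xf418 = 0xe5f3
+ 0x0802 = 0xedf5
+ 0x1e44 = 0x0c3a
One's complement: ~0x0c3a
Checksum = 0xf3c5


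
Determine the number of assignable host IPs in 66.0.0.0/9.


Host bits = 32 - 9 = 23
Total addresses = 2^23 = 8388608
Usable = total - 2 (network and broadcast)
Usable hosts: 8388606


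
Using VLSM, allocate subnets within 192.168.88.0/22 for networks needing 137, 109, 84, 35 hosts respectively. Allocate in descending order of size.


137 hosts -> /24 (254 usable): 192.168.88.0/24
109 hosts -> /25 (126 usable): 192.168.89.0/25
84 hosts -> /25 (126 usable): 192.168.89.128/25
35 hosts -> /26 (62 usable): 192.168.90.0/26
Allocation: 192.168.88.0/24 (137 hosts, 254 usable); 192.168.89.0/25 (109 hosts, 126 usable); 192.168.89.128/25 (84 hosts, 126 usable); 192.168.90.0/26 (35 hosts, 62 usable)


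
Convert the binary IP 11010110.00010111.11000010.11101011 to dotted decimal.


11010110 = 214
00010111 = 23
11000010 = 194
11101011 = 235
IP: 214.23.194.235


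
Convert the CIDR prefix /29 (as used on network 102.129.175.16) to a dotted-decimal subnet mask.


/29 means 29 network bits, 3 host bits
Binary: 11111111111111111111111111111000
Mask: 255.255.255.248


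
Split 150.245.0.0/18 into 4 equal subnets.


New prefix = 18 + 2 = 20
Each subnet has 4096 addresses
  150.245.0.0/20
  150.245.16.0/20
  150.245.32.0/20
  150.245.48.0/20
Subnets: 150.245.0.0/20, 150.245.16.0/20, 150.245.32.0/20, 150.245.48.0/20


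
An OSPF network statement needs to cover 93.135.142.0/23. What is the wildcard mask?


Subnet mask: 255.255.254.0
Wildcard = 255.255.255.255 - subnet mask
255 - 255 = 0
255 - 255 = 0
255 - 254 = 1
255 - 0 = 255
Wildcard: 0.0.1.255


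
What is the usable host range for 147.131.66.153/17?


Network: 147.131.0.0
Broadcast: 147.131.127.255
First usable = network + 1
Last usable = broadcast - 1
Range: 147.131.0.1 to 147.131.127.254


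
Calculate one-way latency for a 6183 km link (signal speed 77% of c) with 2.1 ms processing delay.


Speed = 0.77 * 3e5 km/s = 231000 km/s
Propagation delay = 6183 / 231000 = 0.0268 s = 26.7662 ms
Processing delay = 2.1 ms
Total one-way latency = 28.8662 ms


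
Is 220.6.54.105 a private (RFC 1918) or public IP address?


RFC 1918 private ranges:
  10.0.0.0/8 (10.0.0.0 - 10.255.255.255)
  172.16.0.0/12 (172.16.0.0 - 172.31.255.255)
  192.168.0.0/16 (192.168.0.0 - 192.168.255.255)
Public (not in any RFC 1918 range)


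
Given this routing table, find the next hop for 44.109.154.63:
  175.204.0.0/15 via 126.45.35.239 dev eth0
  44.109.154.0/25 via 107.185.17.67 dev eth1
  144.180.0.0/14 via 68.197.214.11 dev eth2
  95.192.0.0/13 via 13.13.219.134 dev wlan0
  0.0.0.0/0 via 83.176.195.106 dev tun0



Longest prefix match for 44.109.154.63:
  /15 175.204.0.0: no
  /25 44.109.154.0: MATCH
  /14 144.180.0.0: no
  /13 95.192.0.0: no
  /0 0.0.0.0: MATCH
Selected: next-hop 107.185.17.67 via eth1 (matched /25)


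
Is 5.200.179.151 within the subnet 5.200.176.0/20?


Subnet network: 5.200.176.0
Test IP AND mask: 5.200.176.0
Yes, 5.200.179.151 is in 5.200.176.0/20


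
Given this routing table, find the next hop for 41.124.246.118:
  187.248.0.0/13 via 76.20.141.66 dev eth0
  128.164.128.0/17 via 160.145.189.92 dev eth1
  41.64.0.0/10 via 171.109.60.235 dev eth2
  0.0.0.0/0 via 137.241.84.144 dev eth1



Longest prefix match for 41.124.246.118:
  /13 187.248.0.0: no
  /17 128.164.128.0: no
  /10 41.64.0.0: MATCH
  /0 0.0.0.0: MATCH
Selected: next-hop 171.109.60.235 via eth2 (matched /10)


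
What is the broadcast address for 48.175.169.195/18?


Network: 48.175.128.0/18
Host bits = 14
Set all host bits to 1:
Broadcast: 48.175.191.255


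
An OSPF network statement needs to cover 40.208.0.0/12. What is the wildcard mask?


Subnet mask: 255.240.0.0
Wildcard = 255.255.255.255 - subnet mask
255 - 255 = 0
255 - 240 = 15
255 - 0 = 255
255 - 0 = 255
Wildcard: 0.15.255.255


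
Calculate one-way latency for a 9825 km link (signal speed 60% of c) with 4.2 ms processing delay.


Speed = 0.6 * 3e5 km/s = 180000 km/s
Propagation delay = 9825 / 180000 = 0.0546 s = 54.5833 ms
Processing delay = 4.2 ms
Total one-way latency = 58.7833 ms


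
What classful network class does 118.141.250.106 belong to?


First octet: 118
Binary: 01110110
0xxxxxxx -> Class A (1-126)
Class A, default mask 255.0.0.0 (/8)


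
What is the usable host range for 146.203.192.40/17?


Network: 146.203.128.0
Broadcast: 146.203.255.255
First usable = network + 1
Last usable = broadcast - 1
Range: 146.203.128.1 to 146.203.255.254


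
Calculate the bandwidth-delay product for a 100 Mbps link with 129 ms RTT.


BDP = bandwidth * RTT
= 100 Mbps * 129 ms
= 100 * 1e6 * 129 / 1000 bits
= 12900000 bits
= 1612500 bytes
= 1574.707 KB
BDP = 12900000 bits (1612500 bytes)


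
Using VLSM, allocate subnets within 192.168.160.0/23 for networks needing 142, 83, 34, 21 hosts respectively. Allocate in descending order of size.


142 hosts -> /24 (254 usable): 192.168.160.0/24
83 hosts -> /25 (126 usable): 192.168.161.0/25
34 hosts -> /26 (62 usable): 192.168.161.128/26
21 hosts -> /27 (30 usable): 192.168.161.192/27
Allocation: 192.168.160.0/24 (142 hosts, 254 usable); 192.168.161.0/25 (83 hosts, 126 usable); 192.168.161.128/26 (34 hosts, 62 usable); 192.168.161.192/27 (21 hosts, 30 usable)


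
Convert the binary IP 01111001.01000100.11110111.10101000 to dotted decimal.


01111001 = 121
01000100 = 68
11110111 = 247
10101000 = 168
IP: 121.68.247.168


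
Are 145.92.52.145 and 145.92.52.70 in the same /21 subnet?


Mask: 255.255.248.0
145.92.52.145 AND mask = 145.92.48.0
145.92.52.70 AND mask = 145.92.48.0
Yes, same subnet (145.92.48.0)


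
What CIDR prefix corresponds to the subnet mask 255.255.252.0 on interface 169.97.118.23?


Binary: 11111111.11111111.11111100.00000000
Count leading 1s
Prefix: /22


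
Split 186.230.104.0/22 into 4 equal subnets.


New prefix = 22 + 2 = 24
Each subnet has 256 addresses
  186.230.104.0/24
  186.230.105.0/24
  186.230.106.0/24
  186.230.107.0/24
Subnets: 186.230.104.0/24, 186.230.105.0/24, 186.230.106.0/24, 186.230.107.0/24


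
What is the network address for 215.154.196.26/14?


IP:   11010111.10011010.11000100.00011010
Mask: 11111111.11111100.00000000.00000000
AND operation:
Net:  11010111.10011000.00000000.00000000
Network: 215.152.0.0/14


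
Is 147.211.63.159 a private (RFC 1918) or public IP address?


RFC 1918 private ranges:
  10.0.0.0/8 (10.0.0.0 - 10.255.255.255)
  172.16.0.0/12 (172.16.0.0 - 172.31.255.255)
  192.168.0.0/16 (192.168.0.0 - 192.168.255.255)
Public (not in any RFC 1918 range)


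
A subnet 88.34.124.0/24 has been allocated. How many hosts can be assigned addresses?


Host bits = 32 - 24 = 8
Total addresses = 2^8 = 256
Usable = total - 2 (network and broadcast)
Usable hosts: 254


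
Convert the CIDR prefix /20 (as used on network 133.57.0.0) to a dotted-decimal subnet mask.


/20 means 20 network bits, 12 host bits
Binary: 11111111111111111111000000000000
Mask: 255.255.240.0


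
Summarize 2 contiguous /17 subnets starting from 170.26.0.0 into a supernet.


Original prefix: /17
Number of subnets: 2 = 2^1
New prefix = 17 - 1 = 16
Supernet: 170.26.0.0/16


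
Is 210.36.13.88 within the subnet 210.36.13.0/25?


Subnet network: 210.36.13.0
Test IP AND mask: 210.36.13.0
Yes, 210.36.13.88 is in 210.36.13.0/25


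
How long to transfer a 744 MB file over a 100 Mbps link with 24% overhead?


Effective throughput = 100 * (1 - 24/100) = 76 Mbps
File size in Mb = 744 * 8 = 5952 Mb
Time = 5952 / 76
Time = 78.3158 seconds


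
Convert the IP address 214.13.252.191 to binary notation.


214 = 11010110
13 = 00001101
252 = 11111100
191 = 10111111
Binary: 11010110.00001101.11111100.10111111


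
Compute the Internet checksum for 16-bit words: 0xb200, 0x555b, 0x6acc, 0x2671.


Sum all words (with carry folding):
+ 0xb200 = 0xb200
+ 0x555b = 0x075c
+ 0x6acc = 0x7228
+ 0x2671 = 0x9899
One's complement: ~0x9899
Checksum = 0x6766
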